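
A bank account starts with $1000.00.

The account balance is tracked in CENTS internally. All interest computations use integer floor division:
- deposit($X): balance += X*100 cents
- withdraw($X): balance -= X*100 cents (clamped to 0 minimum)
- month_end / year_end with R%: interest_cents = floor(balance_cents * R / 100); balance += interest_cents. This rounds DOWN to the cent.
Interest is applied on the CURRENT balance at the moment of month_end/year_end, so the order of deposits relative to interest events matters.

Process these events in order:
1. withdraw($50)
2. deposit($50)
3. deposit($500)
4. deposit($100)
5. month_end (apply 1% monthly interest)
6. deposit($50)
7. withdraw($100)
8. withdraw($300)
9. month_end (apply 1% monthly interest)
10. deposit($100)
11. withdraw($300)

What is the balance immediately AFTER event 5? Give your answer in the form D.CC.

After 1 (withdraw($50)): balance=$950.00 total_interest=$0.00
After 2 (deposit($50)): balance=$1000.00 total_interest=$0.00
After 3 (deposit($500)): balance=$1500.00 total_interest=$0.00
After 4 (deposit($100)): balance=$1600.00 total_interest=$0.00
After 5 (month_end (apply 1% monthly interest)): balance=$1616.00 total_interest=$16.00

Answer: 1616.00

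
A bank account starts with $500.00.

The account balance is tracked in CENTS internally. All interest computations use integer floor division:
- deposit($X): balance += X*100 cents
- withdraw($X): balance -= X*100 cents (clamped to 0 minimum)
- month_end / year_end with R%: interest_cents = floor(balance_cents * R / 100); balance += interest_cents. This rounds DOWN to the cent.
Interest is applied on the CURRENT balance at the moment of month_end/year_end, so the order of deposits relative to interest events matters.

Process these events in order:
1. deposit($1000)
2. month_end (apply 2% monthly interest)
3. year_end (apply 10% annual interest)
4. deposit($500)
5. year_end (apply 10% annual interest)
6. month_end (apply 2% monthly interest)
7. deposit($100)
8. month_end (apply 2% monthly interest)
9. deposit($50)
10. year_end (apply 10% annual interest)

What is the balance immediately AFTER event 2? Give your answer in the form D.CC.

Answer: 1530.00

Derivation:
After 1 (deposit($1000)): balance=$1500.00 total_interest=$0.00
After 2 (month_end (apply 2% monthly interest)): balance=$1530.00 total_interest=$30.00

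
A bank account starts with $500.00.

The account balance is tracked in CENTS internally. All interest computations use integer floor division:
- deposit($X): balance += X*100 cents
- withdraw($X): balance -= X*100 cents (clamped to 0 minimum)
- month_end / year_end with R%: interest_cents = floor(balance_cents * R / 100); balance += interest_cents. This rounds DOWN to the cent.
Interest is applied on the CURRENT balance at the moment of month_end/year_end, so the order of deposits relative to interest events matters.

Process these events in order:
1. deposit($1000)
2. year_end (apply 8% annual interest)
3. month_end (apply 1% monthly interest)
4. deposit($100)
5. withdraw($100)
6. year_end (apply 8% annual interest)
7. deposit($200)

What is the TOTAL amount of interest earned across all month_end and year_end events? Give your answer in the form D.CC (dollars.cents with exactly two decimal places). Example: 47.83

After 1 (deposit($1000)): balance=$1500.00 total_interest=$0.00
After 2 (year_end (apply 8% annual interest)): balance=$1620.00 total_interest=$120.00
After 3 (month_end (apply 1% monthly interest)): balance=$1636.20 total_interest=$136.20
After 4 (deposit($100)): balance=$1736.20 total_interest=$136.20
After 5 (withdraw($100)): balance=$1636.20 total_interest=$136.20
After 6 (year_end (apply 8% annual interest)): balance=$1767.09 total_interest=$267.09
After 7 (deposit($200)): balance=$1967.09 total_interest=$267.09

Answer: 267.09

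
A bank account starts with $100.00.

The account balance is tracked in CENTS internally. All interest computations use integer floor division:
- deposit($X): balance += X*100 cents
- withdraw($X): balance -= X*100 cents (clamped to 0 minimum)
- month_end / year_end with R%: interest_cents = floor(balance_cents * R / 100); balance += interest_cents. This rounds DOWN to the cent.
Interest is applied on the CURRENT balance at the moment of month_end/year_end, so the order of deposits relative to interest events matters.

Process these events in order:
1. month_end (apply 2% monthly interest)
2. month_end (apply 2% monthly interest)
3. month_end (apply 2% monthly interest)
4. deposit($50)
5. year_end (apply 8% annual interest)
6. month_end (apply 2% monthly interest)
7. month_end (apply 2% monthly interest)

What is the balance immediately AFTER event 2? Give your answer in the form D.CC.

After 1 (month_end (apply 2% monthly interest)): balance=$102.00 total_interest=$2.00
After 2 (month_end (apply 2% monthly interest)): balance=$104.04 total_interest=$4.04

Answer: 104.04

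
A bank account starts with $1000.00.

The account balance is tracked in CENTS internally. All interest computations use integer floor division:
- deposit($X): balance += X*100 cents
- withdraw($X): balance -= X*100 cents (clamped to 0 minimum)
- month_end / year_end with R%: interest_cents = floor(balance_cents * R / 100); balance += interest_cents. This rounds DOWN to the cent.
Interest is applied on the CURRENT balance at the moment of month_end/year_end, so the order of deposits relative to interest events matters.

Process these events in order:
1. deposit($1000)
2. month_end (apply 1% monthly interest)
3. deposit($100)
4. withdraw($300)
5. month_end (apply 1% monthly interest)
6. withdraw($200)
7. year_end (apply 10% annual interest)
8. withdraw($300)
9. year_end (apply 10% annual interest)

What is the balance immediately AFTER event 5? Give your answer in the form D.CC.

Answer: 1838.20

Derivation:
After 1 (deposit($1000)): balance=$2000.00 total_interest=$0.00
After 2 (month_end (apply 1% monthly interest)): balance=$2020.00 total_interest=$20.00
After 3 (deposit($100)): balance=$2120.00 total_interest=$20.00
After 4 (withdraw($300)): balance=$1820.00 total_interest=$20.00
After 5 (month_end (apply 1% monthly interest)): balance=$1838.20 total_interest=$38.20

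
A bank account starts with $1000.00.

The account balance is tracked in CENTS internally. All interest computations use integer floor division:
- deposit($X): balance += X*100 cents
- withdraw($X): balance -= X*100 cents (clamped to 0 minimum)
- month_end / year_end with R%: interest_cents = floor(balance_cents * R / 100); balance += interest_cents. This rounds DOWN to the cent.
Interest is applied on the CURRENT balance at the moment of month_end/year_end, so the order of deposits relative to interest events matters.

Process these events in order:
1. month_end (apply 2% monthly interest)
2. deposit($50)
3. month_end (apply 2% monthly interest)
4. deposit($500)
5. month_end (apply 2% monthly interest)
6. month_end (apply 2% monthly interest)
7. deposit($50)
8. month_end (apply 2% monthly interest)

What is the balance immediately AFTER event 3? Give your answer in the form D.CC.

Answer: 1091.40

Derivation:
After 1 (month_end (apply 2% monthly interest)): balance=$1020.00 total_interest=$20.00
After 2 (deposit($50)): balance=$1070.00 total_interest=$20.00
After 3 (month_end (apply 2% monthly interest)): balance=$1091.40 total_interest=$41.40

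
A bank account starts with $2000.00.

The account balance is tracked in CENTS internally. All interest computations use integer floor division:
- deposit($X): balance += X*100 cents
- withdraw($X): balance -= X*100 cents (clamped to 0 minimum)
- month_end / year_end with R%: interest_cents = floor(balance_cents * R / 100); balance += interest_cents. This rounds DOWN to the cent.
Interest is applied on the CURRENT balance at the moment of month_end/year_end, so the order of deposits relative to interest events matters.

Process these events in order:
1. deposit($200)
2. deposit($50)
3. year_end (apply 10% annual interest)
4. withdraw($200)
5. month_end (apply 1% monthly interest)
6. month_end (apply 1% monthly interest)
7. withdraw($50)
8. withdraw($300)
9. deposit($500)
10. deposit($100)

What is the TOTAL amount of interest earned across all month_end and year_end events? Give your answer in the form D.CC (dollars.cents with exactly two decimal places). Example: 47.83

After 1 (deposit($200)): balance=$2200.00 total_interest=$0.00
After 2 (deposit($50)): balance=$2250.00 total_interest=$0.00
After 3 (year_end (apply 10% annual interest)): balance=$2475.00 total_interest=$225.00
After 4 (withdraw($200)): balance=$2275.00 total_interest=$225.00
After 5 (month_end (apply 1% monthly interest)): balance=$2297.75 total_interest=$247.75
After 6 (month_end (apply 1% monthly interest)): balance=$2320.72 total_interest=$270.72
After 7 (withdraw($50)): balance=$2270.72 total_interest=$270.72
After 8 (withdraw($300)): balance=$1970.72 total_interest=$270.72
After 9 (deposit($500)): balance=$2470.72 total_interest=$270.72
After 10 (deposit($100)): balance=$2570.72 total_interest=$270.72

Answer: 270.72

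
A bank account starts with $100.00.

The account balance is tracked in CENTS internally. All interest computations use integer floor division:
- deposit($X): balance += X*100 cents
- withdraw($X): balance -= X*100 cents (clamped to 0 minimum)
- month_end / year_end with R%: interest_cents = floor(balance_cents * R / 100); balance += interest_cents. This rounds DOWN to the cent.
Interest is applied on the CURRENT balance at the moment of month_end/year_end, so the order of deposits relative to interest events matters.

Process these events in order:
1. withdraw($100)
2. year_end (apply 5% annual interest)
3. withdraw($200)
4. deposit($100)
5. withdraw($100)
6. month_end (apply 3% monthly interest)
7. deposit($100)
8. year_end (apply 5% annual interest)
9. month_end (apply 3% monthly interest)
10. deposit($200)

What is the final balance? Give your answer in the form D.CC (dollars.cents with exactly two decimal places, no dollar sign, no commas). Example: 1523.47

After 1 (withdraw($100)): balance=$0.00 total_interest=$0.00
After 2 (year_end (apply 5% annual interest)): balance=$0.00 total_interest=$0.00
After 3 (withdraw($200)): balance=$0.00 total_interest=$0.00
After 4 (deposit($100)): balance=$100.00 total_interest=$0.00
After 5 (withdraw($100)): balance=$0.00 total_interest=$0.00
After 6 (month_end (apply 3% monthly interest)): balance=$0.00 total_interest=$0.00
After 7 (deposit($100)): balance=$100.00 total_interest=$0.00
After 8 (year_end (apply 5% annual interest)): balance=$105.00 total_interest=$5.00
After 9 (month_end (apply 3% monthly interest)): balance=$108.15 total_interest=$8.15
After 10 (deposit($200)): balance=$308.15 total_interest=$8.15

Answer: 308.15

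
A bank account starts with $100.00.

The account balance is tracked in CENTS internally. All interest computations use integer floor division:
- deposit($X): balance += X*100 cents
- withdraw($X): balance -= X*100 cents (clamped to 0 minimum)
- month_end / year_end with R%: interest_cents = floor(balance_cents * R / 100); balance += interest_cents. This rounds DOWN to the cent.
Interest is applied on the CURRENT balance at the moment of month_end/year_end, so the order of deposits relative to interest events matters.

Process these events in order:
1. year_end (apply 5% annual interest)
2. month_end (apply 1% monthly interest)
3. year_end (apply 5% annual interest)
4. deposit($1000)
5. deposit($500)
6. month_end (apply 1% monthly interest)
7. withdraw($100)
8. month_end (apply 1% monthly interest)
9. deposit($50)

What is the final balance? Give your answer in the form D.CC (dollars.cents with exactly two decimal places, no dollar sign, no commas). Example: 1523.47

Answer: 1592.73

Derivation:
After 1 (year_end (apply 5% annual interest)): balance=$105.00 total_interest=$5.00
After 2 (month_end (apply 1% monthly interest)): balance=$106.05 total_interest=$6.05
After 3 (year_end (apply 5% annual interest)): balance=$111.35 total_interest=$11.35
After 4 (deposit($1000)): balance=$1111.35 total_interest=$11.35
After 5 (deposit($500)): balance=$1611.35 total_interest=$11.35
After 6 (month_end (apply 1% monthly interest)): balance=$1627.46 total_interest=$27.46
After 7 (withdraw($100)): balance=$1527.46 total_interest=$27.46
After 8 (month_end (apply 1% monthly interest)): balance=$1542.73 total_interest=$42.73
After 9 (deposit($50)): balance=$1592.73 total_interest=$42.73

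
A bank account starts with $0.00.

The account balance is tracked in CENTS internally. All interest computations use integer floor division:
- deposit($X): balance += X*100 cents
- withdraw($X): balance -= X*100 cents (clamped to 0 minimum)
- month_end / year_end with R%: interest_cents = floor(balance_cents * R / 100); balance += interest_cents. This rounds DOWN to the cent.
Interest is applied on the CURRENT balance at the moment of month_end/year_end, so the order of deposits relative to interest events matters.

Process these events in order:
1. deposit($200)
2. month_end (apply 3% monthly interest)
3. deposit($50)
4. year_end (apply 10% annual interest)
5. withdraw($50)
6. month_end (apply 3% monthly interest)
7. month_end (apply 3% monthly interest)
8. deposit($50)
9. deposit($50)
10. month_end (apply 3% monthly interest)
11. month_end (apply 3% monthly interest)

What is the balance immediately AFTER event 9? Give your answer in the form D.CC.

Answer: 345.69

Derivation:
After 1 (deposit($200)): balance=$200.00 total_interest=$0.00
After 2 (month_end (apply 3% monthly interest)): balance=$206.00 total_interest=$6.00
After 3 (deposit($50)): balance=$256.00 total_interest=$6.00
After 4 (year_end (apply 10% annual interest)): balance=$281.60 total_interest=$31.60
After 5 (withdraw($50)): balance=$231.60 total_interest=$31.60
After 6 (month_end (apply 3% monthly interest)): balance=$238.54 total_interest=$38.54
After 7 (month_end (apply 3% monthly interest)): balance=$245.69 total_interest=$45.69
After 8 (deposit($50)): balance=$295.69 total_interest=$45.69
After 9 (deposit($50)): balance=$345.69 total_interest=$45.69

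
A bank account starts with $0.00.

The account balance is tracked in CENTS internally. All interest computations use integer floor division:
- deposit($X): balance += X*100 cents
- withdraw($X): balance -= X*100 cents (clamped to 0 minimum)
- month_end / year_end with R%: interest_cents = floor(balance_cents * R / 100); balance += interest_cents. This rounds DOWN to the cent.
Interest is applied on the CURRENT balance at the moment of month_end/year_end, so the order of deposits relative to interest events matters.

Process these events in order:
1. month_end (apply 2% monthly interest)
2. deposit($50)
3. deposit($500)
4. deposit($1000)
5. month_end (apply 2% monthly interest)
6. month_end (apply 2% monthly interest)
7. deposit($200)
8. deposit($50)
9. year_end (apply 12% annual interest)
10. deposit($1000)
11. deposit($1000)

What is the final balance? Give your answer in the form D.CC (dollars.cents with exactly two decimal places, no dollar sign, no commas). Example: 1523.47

Answer: 4086.13

Derivation:
After 1 (month_end (apply 2% monthly interest)): balance=$0.00 total_interest=$0.00
After 2 (deposit($50)): balance=$50.00 total_interest=$0.00
After 3 (deposit($500)): balance=$550.00 total_interest=$0.00
After 4 (deposit($1000)): balance=$1550.00 total_interest=$0.00
After 5 (month_end (apply 2% monthly interest)): balance=$1581.00 total_interest=$31.00
After 6 (month_end (apply 2% monthly interest)): balance=$1612.62 total_interest=$62.62
After 7 (deposit($200)): balance=$1812.62 total_interest=$62.62
After 8 (deposit($50)): balance=$1862.62 total_interest=$62.62
After 9 (year_end (apply 12% annual interest)): balance=$2086.13 total_interest=$286.13
After 10 (deposit($1000)): balance=$3086.13 total_interest=$286.13
After 11 (deposit($1000)): balance=$4086.13 total_interest=$286.13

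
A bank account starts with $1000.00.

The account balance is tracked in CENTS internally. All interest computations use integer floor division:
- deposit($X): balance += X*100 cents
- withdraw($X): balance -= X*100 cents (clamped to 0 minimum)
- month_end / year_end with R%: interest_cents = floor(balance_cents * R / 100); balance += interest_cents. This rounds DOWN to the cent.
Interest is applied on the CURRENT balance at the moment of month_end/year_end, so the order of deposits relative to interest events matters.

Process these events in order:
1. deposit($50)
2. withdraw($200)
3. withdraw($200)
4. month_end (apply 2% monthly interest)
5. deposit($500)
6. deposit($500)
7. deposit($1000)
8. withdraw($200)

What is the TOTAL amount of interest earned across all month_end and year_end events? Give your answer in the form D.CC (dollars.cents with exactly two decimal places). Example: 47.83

Answer: 13.00

Derivation:
After 1 (deposit($50)): balance=$1050.00 total_interest=$0.00
After 2 (withdraw($200)): balance=$850.00 total_interest=$0.00
After 3 (withdraw($200)): balance=$650.00 total_interest=$0.00
After 4 (month_end (apply 2% monthly interest)): balance=$663.00 total_interest=$13.00
After 5 (deposit($500)): balance=$1163.00 total_interest=$13.00
After 6 (deposit($500)): balance=$1663.00 total_interest=$13.00
After 7 (deposit($1000)): balance=$2663.00 total_interest=$13.00
After 8 (withdraw($200)): balance=$2463.00 total_interest=$13.00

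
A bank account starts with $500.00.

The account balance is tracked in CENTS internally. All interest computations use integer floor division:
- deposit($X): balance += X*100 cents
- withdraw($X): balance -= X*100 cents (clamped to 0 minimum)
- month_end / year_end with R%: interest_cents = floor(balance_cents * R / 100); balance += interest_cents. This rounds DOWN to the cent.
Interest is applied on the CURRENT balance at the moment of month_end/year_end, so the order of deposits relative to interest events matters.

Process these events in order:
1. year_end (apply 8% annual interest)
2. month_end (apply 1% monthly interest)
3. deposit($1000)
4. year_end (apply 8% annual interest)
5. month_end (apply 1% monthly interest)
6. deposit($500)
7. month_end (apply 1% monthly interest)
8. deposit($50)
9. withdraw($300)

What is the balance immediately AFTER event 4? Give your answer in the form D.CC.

Answer: 1669.03

Derivation:
After 1 (year_end (apply 8% annual interest)): balance=$540.00 total_interest=$40.00
After 2 (month_end (apply 1% monthly interest)): balance=$545.40 total_interest=$45.40
After 3 (deposit($1000)): balance=$1545.40 total_interest=$45.40
After 4 (year_end (apply 8% annual interest)): balance=$1669.03 total_interest=$169.03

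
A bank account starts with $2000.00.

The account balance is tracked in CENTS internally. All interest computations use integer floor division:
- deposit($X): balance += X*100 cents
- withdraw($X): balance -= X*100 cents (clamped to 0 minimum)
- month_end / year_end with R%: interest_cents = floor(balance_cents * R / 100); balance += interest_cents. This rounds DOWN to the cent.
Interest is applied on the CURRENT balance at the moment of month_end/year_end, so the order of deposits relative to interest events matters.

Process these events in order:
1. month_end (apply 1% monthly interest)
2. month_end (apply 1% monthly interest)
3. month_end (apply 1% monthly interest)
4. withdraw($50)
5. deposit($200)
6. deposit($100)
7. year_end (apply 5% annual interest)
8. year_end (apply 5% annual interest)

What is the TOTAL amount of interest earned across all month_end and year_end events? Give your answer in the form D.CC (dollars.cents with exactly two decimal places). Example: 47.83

After 1 (month_end (apply 1% monthly interest)): balance=$2020.00 total_interest=$20.00
After 2 (month_end (apply 1% monthly interest)): balance=$2040.20 total_interest=$40.20
After 3 (month_end (apply 1% monthly interest)): balance=$2060.60 total_interest=$60.60
After 4 (withdraw($50)): balance=$2010.60 total_interest=$60.60
After 5 (deposit($200)): balance=$2210.60 total_interest=$60.60
After 6 (deposit($100)): balance=$2310.60 total_interest=$60.60
After 7 (year_end (apply 5% annual interest)): balance=$2426.13 total_interest=$176.13
After 8 (year_end (apply 5% annual interest)): balance=$2547.43 total_interest=$297.43

Answer: 297.43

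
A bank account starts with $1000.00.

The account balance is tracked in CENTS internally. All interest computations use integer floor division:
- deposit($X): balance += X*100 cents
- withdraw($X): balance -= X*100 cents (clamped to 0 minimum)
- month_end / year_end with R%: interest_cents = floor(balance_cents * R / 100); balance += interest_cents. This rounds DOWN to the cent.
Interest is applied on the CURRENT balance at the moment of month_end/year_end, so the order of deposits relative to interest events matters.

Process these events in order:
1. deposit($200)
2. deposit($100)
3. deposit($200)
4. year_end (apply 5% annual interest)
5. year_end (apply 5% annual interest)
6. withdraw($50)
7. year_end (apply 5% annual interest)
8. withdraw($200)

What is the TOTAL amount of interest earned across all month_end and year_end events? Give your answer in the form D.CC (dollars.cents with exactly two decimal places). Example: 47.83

Answer: 233.93

Derivation:
After 1 (deposit($200)): balance=$1200.00 total_interest=$0.00
After 2 (deposit($100)): balance=$1300.00 total_interest=$0.00
After 3 (deposit($200)): balance=$1500.00 total_interest=$0.00
After 4 (year_end (apply 5% annual interest)): balance=$1575.00 total_interest=$75.00
After 5 (year_end (apply 5% annual interest)): balance=$1653.75 total_interest=$153.75
After 6 (withdraw($50)): balance=$1603.75 total_interest=$153.75
After 7 (year_end (apply 5% annual interest)): balance=$1683.93 total_interest=$233.93
After 8 (withdraw($200)): balance=$1483.93 total_interest=$233.93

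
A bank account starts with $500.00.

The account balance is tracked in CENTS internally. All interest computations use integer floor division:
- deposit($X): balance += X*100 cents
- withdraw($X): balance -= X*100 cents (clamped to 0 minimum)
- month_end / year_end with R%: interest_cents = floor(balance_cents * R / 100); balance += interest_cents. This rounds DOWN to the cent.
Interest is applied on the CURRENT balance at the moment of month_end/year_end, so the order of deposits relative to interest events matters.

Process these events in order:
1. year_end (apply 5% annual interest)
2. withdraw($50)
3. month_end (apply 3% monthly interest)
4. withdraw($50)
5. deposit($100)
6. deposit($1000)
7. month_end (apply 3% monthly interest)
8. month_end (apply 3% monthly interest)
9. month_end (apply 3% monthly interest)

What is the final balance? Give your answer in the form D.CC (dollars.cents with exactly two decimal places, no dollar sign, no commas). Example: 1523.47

After 1 (year_end (apply 5% annual interest)): balance=$525.00 total_interest=$25.00
After 2 (withdraw($50)): balance=$475.00 total_interest=$25.00
After 3 (month_end (apply 3% monthly interest)): balance=$489.25 total_interest=$39.25
After 4 (withdraw($50)): balance=$439.25 total_interest=$39.25
After 5 (deposit($100)): balance=$539.25 total_interest=$39.25
After 6 (deposit($1000)): balance=$1539.25 total_interest=$39.25
After 7 (month_end (apply 3% monthly interest)): balance=$1585.42 total_interest=$85.42
After 8 (month_end (apply 3% monthly interest)): balance=$1632.98 total_interest=$132.98
After 9 (month_end (apply 3% monthly interest)): balance=$1681.96 total_interest=$181.96

Answer: 1681.96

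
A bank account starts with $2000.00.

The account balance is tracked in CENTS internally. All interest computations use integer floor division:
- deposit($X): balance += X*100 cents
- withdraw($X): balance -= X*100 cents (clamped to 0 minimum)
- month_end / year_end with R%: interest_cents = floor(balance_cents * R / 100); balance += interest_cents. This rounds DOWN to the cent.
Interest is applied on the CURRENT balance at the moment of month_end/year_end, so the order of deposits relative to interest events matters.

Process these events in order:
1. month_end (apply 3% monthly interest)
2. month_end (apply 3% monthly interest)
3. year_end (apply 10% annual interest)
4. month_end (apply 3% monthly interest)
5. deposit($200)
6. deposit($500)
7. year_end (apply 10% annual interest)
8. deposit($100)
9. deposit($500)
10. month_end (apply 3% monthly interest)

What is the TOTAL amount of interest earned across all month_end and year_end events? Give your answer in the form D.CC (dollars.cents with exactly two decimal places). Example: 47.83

After 1 (month_end (apply 3% monthly interest)): balance=$2060.00 total_interest=$60.00
After 2 (month_end (apply 3% monthly interest)): balance=$2121.80 total_interest=$121.80
After 3 (year_end (apply 10% annual interest)): balance=$2333.98 total_interest=$333.98
After 4 (month_end (apply 3% monthly interest)): balance=$2403.99 total_interest=$403.99
After 5 (deposit($200)): balance=$2603.99 total_interest=$403.99
After 6 (deposit($500)): balance=$3103.99 total_interest=$403.99
After 7 (year_end (apply 10% annual interest)): balance=$3414.38 total_interest=$714.38
After 8 (deposit($100)): balance=$3514.38 total_interest=$714.38
After 9 (deposit($500)): balance=$4014.38 total_interest=$714.38
After 10 (month_end (apply 3% monthly interest)): balance=$4134.81 total_interest=$834.81

Answer: 834.81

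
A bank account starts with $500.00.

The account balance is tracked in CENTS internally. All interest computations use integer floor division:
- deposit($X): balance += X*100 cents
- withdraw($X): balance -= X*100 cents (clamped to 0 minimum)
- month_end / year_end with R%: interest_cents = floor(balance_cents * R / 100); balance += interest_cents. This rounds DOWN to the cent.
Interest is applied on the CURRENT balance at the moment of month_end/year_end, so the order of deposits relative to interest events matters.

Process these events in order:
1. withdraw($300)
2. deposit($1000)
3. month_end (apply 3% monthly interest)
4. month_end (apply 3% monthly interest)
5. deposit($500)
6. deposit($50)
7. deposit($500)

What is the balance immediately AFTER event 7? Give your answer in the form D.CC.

Answer: 2323.08

Derivation:
After 1 (withdraw($300)): balance=$200.00 total_interest=$0.00
After 2 (deposit($1000)): balance=$1200.00 total_interest=$0.00
After 3 (month_end (apply 3% monthly interest)): balance=$1236.00 total_interest=$36.00
After 4 (month_end (apply 3% monthly interest)): balance=$1273.08 total_interest=$73.08
After 5 (deposit($500)): balance=$1773.08 total_interest=$73.08
After 6 (deposit($50)): balance=$1823.08 total_interest=$73.08
After 7 (deposit($500)): balance=$2323.08 total_interest=$73.08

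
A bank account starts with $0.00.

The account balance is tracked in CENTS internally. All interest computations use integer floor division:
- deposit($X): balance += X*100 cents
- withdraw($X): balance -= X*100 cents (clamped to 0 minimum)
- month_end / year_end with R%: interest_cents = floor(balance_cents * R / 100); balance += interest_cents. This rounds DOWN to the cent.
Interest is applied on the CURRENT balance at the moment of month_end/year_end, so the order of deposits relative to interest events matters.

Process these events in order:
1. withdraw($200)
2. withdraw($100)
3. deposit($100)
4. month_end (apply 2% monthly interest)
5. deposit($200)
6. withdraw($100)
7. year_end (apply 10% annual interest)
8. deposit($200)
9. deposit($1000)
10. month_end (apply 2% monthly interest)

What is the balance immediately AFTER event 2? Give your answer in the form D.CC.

Answer: 0.00

Derivation:
After 1 (withdraw($200)): balance=$0.00 total_interest=$0.00
After 2 (withdraw($100)): balance=$0.00 total_interest=$0.00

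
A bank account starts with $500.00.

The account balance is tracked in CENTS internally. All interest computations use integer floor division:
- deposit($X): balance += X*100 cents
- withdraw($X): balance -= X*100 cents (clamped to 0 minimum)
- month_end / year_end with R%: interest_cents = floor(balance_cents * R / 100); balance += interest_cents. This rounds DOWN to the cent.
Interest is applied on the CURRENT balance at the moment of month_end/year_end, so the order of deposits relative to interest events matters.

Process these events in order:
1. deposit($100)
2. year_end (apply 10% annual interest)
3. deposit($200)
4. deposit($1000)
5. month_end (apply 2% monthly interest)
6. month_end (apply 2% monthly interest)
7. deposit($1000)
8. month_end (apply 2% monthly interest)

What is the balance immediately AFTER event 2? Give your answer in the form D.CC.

After 1 (deposit($100)): balance=$600.00 total_interest=$0.00
After 2 (year_end (apply 10% annual interest)): balance=$660.00 total_interest=$60.00

Answer: 660.00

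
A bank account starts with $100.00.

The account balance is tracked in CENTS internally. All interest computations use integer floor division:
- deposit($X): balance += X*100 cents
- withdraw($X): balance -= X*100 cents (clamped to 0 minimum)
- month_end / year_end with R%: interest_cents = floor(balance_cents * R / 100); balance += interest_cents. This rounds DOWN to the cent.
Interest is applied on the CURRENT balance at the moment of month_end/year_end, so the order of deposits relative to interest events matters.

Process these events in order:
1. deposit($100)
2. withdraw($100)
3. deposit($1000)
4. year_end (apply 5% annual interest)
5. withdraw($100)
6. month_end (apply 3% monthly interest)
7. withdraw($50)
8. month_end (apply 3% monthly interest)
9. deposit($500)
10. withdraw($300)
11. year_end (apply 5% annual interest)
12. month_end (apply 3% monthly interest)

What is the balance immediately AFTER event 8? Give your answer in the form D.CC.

Answer: 1067.74

Derivation:
After 1 (deposit($100)): balance=$200.00 total_interest=$0.00
After 2 (withdraw($100)): balance=$100.00 total_interest=$0.00
After 3 (deposit($1000)): balance=$1100.00 total_interest=$0.00
After 4 (year_end (apply 5% annual interest)): balance=$1155.00 total_interest=$55.00
After 5 (withdraw($100)): balance=$1055.00 total_interest=$55.00
After 6 (month_end (apply 3% monthly interest)): balance=$1086.65 total_interest=$86.65
After 7 (withdraw($50)): balance=$1036.65 total_interest=$86.65
After 8 (month_end (apply 3% monthly interest)): balance=$1067.74 total_interest=$117.74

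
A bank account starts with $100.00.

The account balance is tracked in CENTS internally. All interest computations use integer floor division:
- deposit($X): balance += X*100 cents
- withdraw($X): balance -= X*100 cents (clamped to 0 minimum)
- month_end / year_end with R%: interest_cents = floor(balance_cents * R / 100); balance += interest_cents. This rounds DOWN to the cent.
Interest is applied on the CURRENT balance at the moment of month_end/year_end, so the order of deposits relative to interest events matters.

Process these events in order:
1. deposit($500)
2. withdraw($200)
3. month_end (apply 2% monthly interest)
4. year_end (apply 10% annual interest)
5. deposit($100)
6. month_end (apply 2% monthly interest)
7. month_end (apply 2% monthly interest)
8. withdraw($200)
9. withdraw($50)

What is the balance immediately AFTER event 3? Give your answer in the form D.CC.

Answer: 408.00

Derivation:
After 1 (deposit($500)): balance=$600.00 total_interest=$0.00
After 2 (withdraw($200)): balance=$400.00 total_interest=$0.00
After 3 (month_end (apply 2% monthly interest)): balance=$408.00 total_interest=$8.00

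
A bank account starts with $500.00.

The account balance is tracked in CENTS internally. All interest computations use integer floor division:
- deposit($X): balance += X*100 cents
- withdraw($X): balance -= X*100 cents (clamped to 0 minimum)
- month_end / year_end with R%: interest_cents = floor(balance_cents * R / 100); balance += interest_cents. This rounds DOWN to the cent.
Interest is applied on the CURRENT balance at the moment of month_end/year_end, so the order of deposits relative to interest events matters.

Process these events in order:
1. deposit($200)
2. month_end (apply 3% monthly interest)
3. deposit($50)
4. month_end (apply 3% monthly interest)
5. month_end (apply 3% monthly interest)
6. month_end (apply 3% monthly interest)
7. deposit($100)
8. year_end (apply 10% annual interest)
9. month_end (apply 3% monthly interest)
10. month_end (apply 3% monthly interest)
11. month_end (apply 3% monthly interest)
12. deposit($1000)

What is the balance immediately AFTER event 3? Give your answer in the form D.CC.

After 1 (deposit($200)): balance=$700.00 total_interest=$0.00
After 2 (month_end (apply 3% monthly interest)): balance=$721.00 total_interest=$21.00
After 3 (deposit($50)): balance=$771.00 total_interest=$21.00

Answer: 771.00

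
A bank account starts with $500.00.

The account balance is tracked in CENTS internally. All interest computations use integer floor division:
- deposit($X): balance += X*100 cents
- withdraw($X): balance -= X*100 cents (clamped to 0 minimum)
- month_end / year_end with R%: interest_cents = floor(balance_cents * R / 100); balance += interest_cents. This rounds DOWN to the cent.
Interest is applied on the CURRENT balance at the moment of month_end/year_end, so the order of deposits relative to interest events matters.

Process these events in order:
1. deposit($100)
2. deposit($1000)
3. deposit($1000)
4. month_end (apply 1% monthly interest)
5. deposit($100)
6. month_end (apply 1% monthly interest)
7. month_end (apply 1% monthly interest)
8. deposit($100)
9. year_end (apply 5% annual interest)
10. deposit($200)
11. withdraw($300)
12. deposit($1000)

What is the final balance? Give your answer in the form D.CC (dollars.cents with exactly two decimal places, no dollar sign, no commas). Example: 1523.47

Answer: 3924.82

Derivation:
After 1 (deposit($100)): balance=$600.00 total_interest=$0.00
After 2 (deposit($1000)): balance=$1600.00 total_interest=$0.00
After 3 (deposit($1000)): balance=$2600.00 total_interest=$0.00
After 4 (month_end (apply 1% monthly interest)): balance=$2626.00 total_interest=$26.00
After 5 (deposit($100)): balance=$2726.00 total_interest=$26.00
After 6 (month_end (apply 1% monthly interest)): balance=$2753.26 total_interest=$53.26
After 7 (month_end (apply 1% monthly interest)): balance=$2780.79 total_interest=$80.79
After 8 (deposit($100)): balance=$2880.79 total_interest=$80.79
After 9 (year_end (apply 5% annual interest)): balance=$3024.82 total_interest=$224.82
After 10 (deposit($200)): balance=$3224.82 total_interest=$224.82
After 11 (withdraw($300)): balance=$2924.82 total_interest=$224.82
After 12 (deposit($1000)): balance=$3924.82 total_interest=$224.82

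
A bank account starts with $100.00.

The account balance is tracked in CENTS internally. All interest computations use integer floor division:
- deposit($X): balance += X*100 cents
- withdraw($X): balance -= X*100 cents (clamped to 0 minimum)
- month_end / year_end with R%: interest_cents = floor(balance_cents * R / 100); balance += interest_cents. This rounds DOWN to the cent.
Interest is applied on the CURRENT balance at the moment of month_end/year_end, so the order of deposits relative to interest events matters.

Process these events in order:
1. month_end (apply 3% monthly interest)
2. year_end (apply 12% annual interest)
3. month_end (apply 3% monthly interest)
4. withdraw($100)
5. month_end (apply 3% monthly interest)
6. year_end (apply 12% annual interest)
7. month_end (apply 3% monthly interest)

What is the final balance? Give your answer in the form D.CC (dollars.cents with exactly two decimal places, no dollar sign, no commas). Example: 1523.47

After 1 (month_end (apply 3% monthly interest)): balance=$103.00 total_interest=$3.00
After 2 (year_end (apply 12% annual interest)): balance=$115.36 total_interest=$15.36
After 3 (month_end (apply 3% monthly interest)): balance=$118.82 total_interest=$18.82
After 4 (withdraw($100)): balance=$18.82 total_interest=$18.82
After 5 (month_end (apply 3% monthly interest)): balance=$19.38 total_interest=$19.38
After 6 (year_end (apply 12% annual interest)): balance=$21.70 total_interest=$21.70
After 7 (month_end (apply 3% monthly interest)): balance=$22.35 total_interest=$22.35

Answer: 22.35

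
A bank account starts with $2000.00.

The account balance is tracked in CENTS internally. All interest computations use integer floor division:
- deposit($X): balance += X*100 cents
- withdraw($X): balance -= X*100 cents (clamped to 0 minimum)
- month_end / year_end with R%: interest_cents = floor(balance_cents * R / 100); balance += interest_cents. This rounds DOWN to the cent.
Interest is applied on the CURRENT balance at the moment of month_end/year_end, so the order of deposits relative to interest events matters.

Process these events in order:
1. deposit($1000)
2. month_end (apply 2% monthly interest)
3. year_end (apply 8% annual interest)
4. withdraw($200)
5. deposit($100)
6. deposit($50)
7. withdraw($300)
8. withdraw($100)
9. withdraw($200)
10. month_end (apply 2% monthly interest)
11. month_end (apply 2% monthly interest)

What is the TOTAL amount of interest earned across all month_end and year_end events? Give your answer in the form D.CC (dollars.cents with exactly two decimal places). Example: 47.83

Answer: 412.04

Derivation:
After 1 (deposit($1000)): balance=$3000.00 total_interest=$0.00
After 2 (month_end (apply 2% monthly interest)): balance=$3060.00 total_interest=$60.00
After 3 (year_end (apply 8% annual interest)): balance=$3304.80 total_interest=$304.80
After 4 (withdraw($200)): balance=$3104.80 total_interest=$304.80
After 5 (deposit($100)): balance=$3204.80 total_interest=$304.80
After 6 (deposit($50)): balance=$3254.80 total_interest=$304.80
After 7 (withdraw($300)): balance=$2954.80 total_interest=$304.80
After 8 (withdraw($100)): balance=$2854.80 total_interest=$304.80
After 9 (withdraw($200)): balance=$2654.80 total_interest=$304.80
After 10 (month_end (apply 2% monthly interest)): balance=$2707.89 total_interest=$357.89
After 11 (month_end (apply 2% monthly interest)): balance=$2762.04 total_interest=$412.04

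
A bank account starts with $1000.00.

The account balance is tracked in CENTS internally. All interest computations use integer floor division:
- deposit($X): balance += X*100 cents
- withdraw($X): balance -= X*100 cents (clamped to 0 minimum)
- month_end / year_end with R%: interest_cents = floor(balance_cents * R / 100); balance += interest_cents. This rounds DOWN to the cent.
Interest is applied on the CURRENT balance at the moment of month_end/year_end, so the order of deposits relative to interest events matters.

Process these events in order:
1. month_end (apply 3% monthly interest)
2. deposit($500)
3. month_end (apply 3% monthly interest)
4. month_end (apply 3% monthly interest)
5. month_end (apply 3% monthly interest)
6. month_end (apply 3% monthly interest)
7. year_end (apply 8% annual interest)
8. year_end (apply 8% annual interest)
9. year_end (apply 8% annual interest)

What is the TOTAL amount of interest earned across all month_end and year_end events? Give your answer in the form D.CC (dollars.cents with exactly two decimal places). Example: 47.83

Answer: 669.23

Derivation:
After 1 (month_end (apply 3% monthly interest)): balance=$1030.00 total_interest=$30.00
After 2 (deposit($500)): balance=$1530.00 total_interest=$30.00
After 3 (month_end (apply 3% monthly interest)): balance=$1575.90 total_interest=$75.90
After 4 (month_end (apply 3% monthly interest)): balance=$1623.17 total_interest=$123.17
After 5 (month_end (apply 3% monthly interest)): balance=$1671.86 total_interest=$171.86
After 6 (month_end (apply 3% monthly interest)): balance=$1722.01 total_interest=$222.01
After 7 (year_end (apply 8% annual interest)): balance=$1859.77 total_interest=$359.77
After 8 (year_end (apply 8% annual interest)): balance=$2008.55 total_interest=$508.55
After 9 (year_end (apply 8% annual interest)): balance=$2169.23 total_interest=$669.23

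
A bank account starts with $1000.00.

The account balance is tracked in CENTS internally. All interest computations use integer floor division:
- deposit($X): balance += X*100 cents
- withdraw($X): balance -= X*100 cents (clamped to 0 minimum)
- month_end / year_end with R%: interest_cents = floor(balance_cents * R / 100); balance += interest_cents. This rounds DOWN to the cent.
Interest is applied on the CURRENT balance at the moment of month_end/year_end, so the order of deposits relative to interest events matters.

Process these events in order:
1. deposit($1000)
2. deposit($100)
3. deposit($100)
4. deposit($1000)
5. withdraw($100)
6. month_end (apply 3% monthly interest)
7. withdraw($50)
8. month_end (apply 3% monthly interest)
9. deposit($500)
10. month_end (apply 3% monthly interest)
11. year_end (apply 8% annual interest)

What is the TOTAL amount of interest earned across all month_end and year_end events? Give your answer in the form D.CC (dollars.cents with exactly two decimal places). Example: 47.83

Answer: 607.35

Derivation:
After 1 (deposit($1000)): balance=$2000.00 total_interest=$0.00
After 2 (deposit($100)): balance=$2100.00 total_interest=$0.00
After 3 (deposit($100)): balance=$2200.00 total_interest=$0.00
After 4 (deposit($1000)): balance=$3200.00 total_interest=$0.00
After 5 (withdraw($100)): balance=$3100.00 total_interest=$0.00
After 6 (month_end (apply 3% monthly interest)): balance=$3193.00 total_interest=$93.00
After 7 (withdraw($50)): balance=$3143.00 total_interest=$93.00
After 8 (month_end (apply 3% monthly interest)): balance=$3237.29 total_interest=$187.29
After 9 (deposit($500)): balance=$3737.29 total_interest=$187.29
After 10 (month_end (apply 3% monthly interest)): balance=$3849.40 total_interest=$299.40
After 11 (year_end (apply 8% annual interest)): balance=$4157.35 total_interest=$607.35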